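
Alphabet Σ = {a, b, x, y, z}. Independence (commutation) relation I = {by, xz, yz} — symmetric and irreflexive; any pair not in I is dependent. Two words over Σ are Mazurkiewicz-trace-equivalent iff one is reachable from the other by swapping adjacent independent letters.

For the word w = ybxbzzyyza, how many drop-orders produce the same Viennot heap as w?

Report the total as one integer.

30

piece 0:y — minimal
piece 1:b — minimal
piece 2:x rests on {0:y, 1:b}
piece 3:b rests on {2:x}
piece 4:z rests on {3:b}
piece 5:z rests on {4:z}
piece 6:y rests on {2:x}
piece 7:y rests on {6:y}
piece 8:z rests on {5:z}
piece 9:a rests on {7:y, 8:z}
minimal pieces: {0:y, 1:b}
ways to finish when only these pieces remain (= sum over removing one remaining piece with nothing left below it):
  1 left: {9}→1
  2 left: {7,9}→1  {8,9}→1
  3 left: {5,8,9}→1  {6,7,9}→1  {7,8,9}→2
  4 left: {4,5,8,9}→1  {5,7,8,9}→3  {6,7,8,9}→3
  5 left: {3,4,5,8,9}→1  {4,5,7,8,9}→4  {5,6,7,8,9}→6
  6 left: {3,4,5,7,8,9}→5  {4,5,6,7,8,9}→10
  7 left: {3,4,5,6,7,8,9}→15
  8 left: {2,3,4,5,6,7,8,9}→15
  placing 0:y first → 15 extensions
  placing 1:b first → 15 extensions
total linear extensions = 30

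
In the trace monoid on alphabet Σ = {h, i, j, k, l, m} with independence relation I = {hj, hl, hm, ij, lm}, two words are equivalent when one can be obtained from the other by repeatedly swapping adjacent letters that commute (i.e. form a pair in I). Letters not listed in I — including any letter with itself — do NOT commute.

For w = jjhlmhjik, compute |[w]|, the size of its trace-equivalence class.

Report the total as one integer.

72

drop 0:j onto floor
drop 1:j onto {0:j}
drop 2:h onto floor
drop 3:l onto {1:j}
drop 4:m onto {1:j}
drop 5:h onto {2:h}
drop 6:j onto {3:l, 4:m}
drop 7:i onto {3:l, 4:m, 5:h}
drop 8:k onto {6:j, 7:i}
ground layer = {0:j, 2:h}
drop-orders for the pieces not yet dropped (sum over which currently-grounded one goes next):
  1 to go: {8} 1
  2 to go: {6,8} 1  {7,8} 1
  3 to go: {5,7,8} 1  {6,7,8} 2
  4 to go: {2,5,7,8} 1  {3,6,7,8} 2  {4,6,7,8} 2  {5,6,7,8} 3
  5 to go: {2,5,6,7,8} 4  {3,4,6,7,8} 4  {3,5,6,7,8} 5  {4,5,6,7,8} 5
  6 to go: {1,3,4,6,7,8} 4  {2,3,5,6,7,8} 9  {2,4,5,6,7,8} 9  {3,4,5,6,7,8} 14
  7 to go: {0,1,3,4,6,7,8} 4  {1,3,4,5,6,7,8} 18  {2,3,4,5,6,7,8} 32
  if 0:j drops first: 50 orders
  if 2:h drops first: 22 orders
heap linearizations: 72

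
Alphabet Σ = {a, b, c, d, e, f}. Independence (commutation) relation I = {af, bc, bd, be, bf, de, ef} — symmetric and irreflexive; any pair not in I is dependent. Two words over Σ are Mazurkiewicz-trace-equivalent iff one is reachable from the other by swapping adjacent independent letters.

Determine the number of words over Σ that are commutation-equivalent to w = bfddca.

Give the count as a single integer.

5

#0=b has no predecessor
#1=f has no predecessor
#2=d depends on [1:f]
#3=d depends on [2:d]
#4=c depends on [3:d]
#5=a depends on [0:b, 4:c]
sources: [0:b, 1:f]
N(rest) = Σ N(rest − s) over sources s of rest; N(one piece) = 1:
  size 1 → [5]=1
  size 2 → [0,5]=1  [4,5]=1
  size 3 → [0,4,5]=2  [3,4,5]=1
  size 4 → [0,3,4,5]=3  [2,3,4,5]=1
  first=0(b) contributes 1
  first=1(f) contributes 4
|[w]| = 5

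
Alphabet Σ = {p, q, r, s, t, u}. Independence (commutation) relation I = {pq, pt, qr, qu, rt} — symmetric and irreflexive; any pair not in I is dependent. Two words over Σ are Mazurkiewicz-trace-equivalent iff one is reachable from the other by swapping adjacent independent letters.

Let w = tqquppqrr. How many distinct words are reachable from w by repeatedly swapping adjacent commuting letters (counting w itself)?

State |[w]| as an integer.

56

0(t) covers ∅
1(q) covers 0:t
2(q) covers 1:q
3(u) covers 0:t
4(p) covers 3:u
5(p) covers 4:p
6(q) covers 2:q
7(r) covers 5:p
8(r) covers 7:r
floor of heap: 0:t
completions by unplaced set U, small U first (add the entries for U minus each lowest piece of U):
  |U|=1: {6}:1  {8}:1
  |U|=2: {2,6}:1  {6,8}:2  {7,8}:1
  |U|=3: {1,2,6}:1  {2,6,8}:3  {5,7,8}:1  {6,7,8}:3
  |U|=4: {1,2,6,8}:4  {2,6,7,8}:6  {4,5,7,8}:1  {5,6,7,8}:4
  |U|=5: {1,2,6,7,8}:10  {2,5,6,7,8}:10  {3,4,5,7,8}:1  {4,5,6,7,8}:5
  |U|=6: {1,2,5,6,7,8}:20  {2,4,5,6,7,8}:15  {3,4,5,6,7,8}:6
  |U|=7: {1,2,4,5,6,7,8}:35  {2,3,4,5,6,7,8}:21
  start at 0(t): 56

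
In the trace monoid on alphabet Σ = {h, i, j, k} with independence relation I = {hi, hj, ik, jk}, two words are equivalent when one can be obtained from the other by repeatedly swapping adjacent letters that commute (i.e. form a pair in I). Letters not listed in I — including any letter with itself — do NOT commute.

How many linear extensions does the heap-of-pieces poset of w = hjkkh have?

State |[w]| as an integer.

5

piece 0:h — minimal
piece 1:j — minimal
piece 2:k rests on {0:h}
piece 3:k rests on {2:k}
piece 4:h rests on {3:k}
minimal pieces: {0:h, 1:j}
ways to finish when only these pieces remain (= sum over removing one remaining piece with nothing left below it):
  1 left: {1}→1  {4}→1
  2 left: {1,4}→2  {3,4}→1
  3 left: {1,3,4}→3  {2,3,4}→1
  placing 0:h first → 4 extensions
  placing 1:j first → 1 extensions
total linear extensions = 5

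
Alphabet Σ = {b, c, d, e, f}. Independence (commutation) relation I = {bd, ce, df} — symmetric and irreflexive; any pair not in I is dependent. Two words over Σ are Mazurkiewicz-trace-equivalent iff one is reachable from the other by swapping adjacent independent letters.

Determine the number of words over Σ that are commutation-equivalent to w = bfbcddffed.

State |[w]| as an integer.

6

0(b) covers ∅
1(f) covers 0:b
2(b) covers 1:f
3(c) covers 2:b
4(d) covers 3:c
5(d) covers 4:d
6(f) covers 3:c
7(f) covers 6:f
8(e) covers 5:d, 7:f
9(d) covers 8:e
floor of heap: 0:b
completions by unplaced set U, small U first (add the entries for U minus each lowest piece of U):
  |U|=1: {9}:1
  |U|=2: {8,9}:1
  |U|=3: {5,8,9}:1  {7,8,9}:1
  |U|=4: {4,5,8,9}:1  {5,7,8,9}:2  {6,7,8,9}:1
  |U|=5: {4,5,7,8,9}:3  {5,6,7,8,9}:3
  |U|=6: {4,5,6,7,8,9}:6
  |U|=7: {3,4,5,6,7,8,9}:6
  |U|=8: {2,3,4,5,6,7,8,9}:6
  start at 0(b): 6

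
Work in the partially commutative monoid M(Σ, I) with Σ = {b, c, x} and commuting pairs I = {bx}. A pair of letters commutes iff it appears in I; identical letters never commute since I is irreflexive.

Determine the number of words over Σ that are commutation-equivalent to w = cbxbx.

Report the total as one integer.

drop 0:c onto floor
drop 1:b onto {0:c}
drop 2:x onto {0:c}
drop 3:b onto {1:b}
drop 4:x onto {2:x}
ground layer = {0:c}
drop-orders for the pieces not yet dropped (sum over which currently-grounded one goes next):
  1 to go: {3} 1  {4} 1
  2 to go: {1,3} 1  {2,4} 1  {3,4} 2
  3 to go: {1,3,4} 3  {2,3,4} 3
  if 0:c drops first: 6 orders

6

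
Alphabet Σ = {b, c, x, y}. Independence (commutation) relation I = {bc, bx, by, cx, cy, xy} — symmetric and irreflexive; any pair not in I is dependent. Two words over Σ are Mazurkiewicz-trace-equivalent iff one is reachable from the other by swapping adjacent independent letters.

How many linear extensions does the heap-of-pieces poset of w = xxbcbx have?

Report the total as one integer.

60

drop 0:x onto floor
drop 1:x onto {0:x}
drop 2:b onto floor
drop 3:c onto floor
drop 4:b onto {2:b}
drop 5:x onto {1:x}
ground layer = {0:x, 2:b, 3:c}
drop-orders for the pieces not yet dropped (sum over which currently-grounded one goes next):
  1 to go: {3} 1  {4} 1  {5} 1
  2 to go: {1,5} 1  {2,4} 1  {3,4} 2  {3,5} 2  {4,5} 2
  3 to go: {0,1,5} 1  {1,3,5} 3  {1,4,5} 3  {2,3,4} 3  {2,4,5} 3  {3,4,5} 6
  4 to go: {0,1,3,5} 4  {0,1,4,5} 4  {1,2,4,5} 6  {1,3,4,5} 12  {2,3,4,5} 12
  if 0:x drops first: 30 orders
  if 2:b drops first: 20 orders
  if 3:c drops first: 10 orders
heap linearizations: 60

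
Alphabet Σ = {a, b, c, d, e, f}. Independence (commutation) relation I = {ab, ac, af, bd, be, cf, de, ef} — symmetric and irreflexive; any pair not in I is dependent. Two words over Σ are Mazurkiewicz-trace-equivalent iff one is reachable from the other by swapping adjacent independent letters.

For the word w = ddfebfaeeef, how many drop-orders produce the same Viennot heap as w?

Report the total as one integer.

#0=d has no predecessor
#1=d depends on [0:d]
#2=f depends on [1:d]
#3=e has no predecessor
#4=b depends on [2:f]
#5=f depends on [4:b]
#6=a depends on [1:d, 3:e]
#7=e depends on [6:a]
#8=e depends on [7:e]
#9=e depends on [8:e]
#10=f depends on [5:f]
sources: [0:d, 3:e]
N(rest) = Σ N(rest − s) over sources s of rest; N(one piece) = 1:
  size 1 → [9]=1  [10]=1
  size 2 → [5,10]=1  [8,9]=1  [9,10]=2
  size 3 → [4,5,10]=1  [5,9,10]=3  [7,8,9]=1  [8,9,10]=3
  size 4 → [2,4,5,10]=1  [4,5,9,10]=4  [5,8,9,10]=6  [6,7,8,9]=1  [7,8,9,10]=4
  size 5 → [2,4,5,9,10]=5  [3,6,7,8,9]=1  [4,5,8,9,10]=10  [5,7,8,9,10]=10  [6,7,8,9,10]=5
  size 6 → [2,4,5,8,9,10]=15  [3,6,7,8,9,10]=6  [4,5,7,8,9,10]=20  [5,6,7,8,9,10]=15
  size 7 → [2,4,5,7,8,9,10]=35  [3,5,6,7,8,9,10]=21  [4,5,6,7,8,9,10]=35
  size 8 → [2,4,5,6,7,8,9,10]=70  [3,4,5,6,7,8,9,10]=56
  size 9 → [1,2,4,5,6,7,8,9,10]=70  [2,3,4,5,6,7,8,9,10]=126
  first=0(d) contributes 196
  first=3(e) contributes 70
|[w]| = 266

266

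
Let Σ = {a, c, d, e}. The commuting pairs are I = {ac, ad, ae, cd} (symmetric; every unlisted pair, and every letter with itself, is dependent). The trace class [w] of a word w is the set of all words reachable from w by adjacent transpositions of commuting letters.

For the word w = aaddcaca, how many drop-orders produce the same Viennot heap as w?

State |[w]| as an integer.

420

piece 0:a — minimal
piece 1:a rests on {0:a}
piece 2:d — minimal
piece 3:d rests on {2:d}
piece 4:c — minimal
piece 5:a rests on {1:a}
piece 6:c rests on {4:c}
piece 7:a rests on {5:a}
minimal pieces: {0:a, 2:d, 4:c}
ways to finish when only these pieces remain (= sum over removing one remaining piece with nothing left below it):
  1 left: {3}→1  {6}→1  {7}→1
  2 left: {2,3}→1  {3,6}→2  {3,7}→2  {4,6}→1  {5,7}→1  {6,7}→2
  3 left: {1,5,7}→1  {2,3,6}→3  {2,3,7}→3  {3,4,6}→3  {3,5,7}→3  {3,6,7}→6  {4,6,7}→3  {5,6,7}→3
  4 left: {0,1,5,7}→1  {1,3,5,7}→4  {1,5,6,7}→4  {2,3,4,6}→6  {2,3,5,7}→6  {2,3,6,7}→12  {3,4,6,7}→12  {3,5,6,7}→12  {4,5,6,7}→6
  5 left: {0,1,3,5,7}→5  {0,1,5,6,7}→5  {1,2,3,5,7}→10  {1,3,5,6,7}→20  {1,4,5,6,7}→10  {2,3,4,6,7}→30  {2,3,5,6,7}→30  {3,4,5,6,7}→30
  6 left: {0,1,2,3,5,7}→15  {0,1,3,5,6,7}→30  {0,1,4,5,6,7}→15  {1,2,3,5,6,7}→60  {1,3,4,5,6,7}→60  {2,3,4,5,6,7}→90
  placing 0:a first → 210 extensions
  placing 2:d first → 105 extensions
  placing 4:c first → 105 extensions
total linear extensions = 420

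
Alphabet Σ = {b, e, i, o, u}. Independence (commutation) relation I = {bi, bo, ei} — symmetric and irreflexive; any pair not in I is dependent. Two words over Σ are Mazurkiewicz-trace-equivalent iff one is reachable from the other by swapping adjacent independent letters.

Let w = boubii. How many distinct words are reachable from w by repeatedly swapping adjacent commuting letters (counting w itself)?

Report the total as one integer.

piece 0:b — minimal
piece 1:o — minimal
piece 2:u rests on {0:b, 1:o}
piece 3:b rests on {2:u}
piece 4:i rests on {2:u}
piece 5:i rests on {4:i}
minimal pieces: {0:b, 1:o}
ways to finish when only these pieces remain (= sum over removing one remaining piece with nothing left below it):
  1 left: {3}→1  {5}→1
  2 left: {3,5}→2  {4,5}→1
  3 left: {3,4,5}→3
  4 left: {2,3,4,5}→3
  placing 0:b first → 3 extensions
  placing 1:o first → 3 extensions
total linear extensions = 6

6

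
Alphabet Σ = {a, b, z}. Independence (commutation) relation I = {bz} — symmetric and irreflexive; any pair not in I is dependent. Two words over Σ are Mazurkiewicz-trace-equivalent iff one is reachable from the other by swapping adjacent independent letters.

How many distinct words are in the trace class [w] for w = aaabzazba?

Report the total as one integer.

4

0(a) covers ∅
1(a) covers 0:a
2(a) covers 1:a
3(b) covers 2:a
4(z) covers 2:a
5(a) covers 3:b, 4:z
6(z) covers 5:a
7(b) covers 5:a
8(a) covers 6:z, 7:b
floor of heap: 0:a
completions by unplaced set U, small U first (add the entries for U minus each lowest piece of U):
  |U|=1: {8}:1
  |U|=2: {6,8}:1  {7,8}:1
  |U|=3: {6,7,8}:2
  |U|=4: {5,6,7,8}:2
  |U|=5: {3,5,6,7,8}:2  {4,5,6,7,8}:2
  |U|=6: {3,4,5,6,7,8}:4
  |U|=7: {2,3,4,5,6,7,8}:4
  start at 0(a): 4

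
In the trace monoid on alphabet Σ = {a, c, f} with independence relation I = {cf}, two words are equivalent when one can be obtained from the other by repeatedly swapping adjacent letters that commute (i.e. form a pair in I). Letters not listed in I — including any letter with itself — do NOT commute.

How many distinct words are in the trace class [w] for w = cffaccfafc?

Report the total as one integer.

18

drop 0:c onto floor
drop 1:f onto floor
drop 2:f onto {1:f}
drop 3:a onto {0:c, 2:f}
drop 4:c onto {3:a}
drop 5:c onto {4:c}
drop 6:f onto {3:a}
drop 7:a onto {5:c, 6:f}
drop 8:f onto {7:a}
drop 9:c onto {7:a}
ground layer = {0:c, 1:f}
drop-orders for the pieces not yet dropped (sum over which currently-grounded one goes next):
  1 to go: {8} 1  {9} 1
  2 to go: {8,9} 2
  3 to go: {7,8,9} 2
  4 to go: {5,7,8,9} 2  {6,7,8,9} 2
  5 to go: {4,5,7,8,9} 2  {5,6,7,8,9} 4
  6 to go: {4,5,6,7,8,9} 6
  7 to go: {3,4,5,6,7,8,9} 6
  8 to go: {0,3,4,5,6,7,8,9} 6  {2,3,4,5,6,7,8,9} 6
  if 0:c drops first: 6 orders
  if 1:f drops first: 12 orders
heap linearizations: 18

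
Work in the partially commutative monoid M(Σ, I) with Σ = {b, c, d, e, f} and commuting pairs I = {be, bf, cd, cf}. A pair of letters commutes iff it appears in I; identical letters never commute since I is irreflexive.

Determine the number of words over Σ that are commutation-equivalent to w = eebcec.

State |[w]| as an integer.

3

drop 0:e onto floor
drop 1:e onto {0:e}
drop 2:b onto floor
drop 3:c onto {1:e, 2:b}
drop 4:e onto {3:c}
drop 5:c onto {4:e}
ground layer = {0:e, 2:b}
drop-orders for the pieces not yet dropped (sum over which currently-grounded one goes next):
  1 to go: {5} 1
  2 to go: {4,5} 1
  3 to go: {3,4,5} 1
  4 to go: {1,3,4,5} 1  {2,3,4,5} 1
  if 0:e drops first: 2 orders
  if 2:b drops first: 1 orders
heap linearizations: 3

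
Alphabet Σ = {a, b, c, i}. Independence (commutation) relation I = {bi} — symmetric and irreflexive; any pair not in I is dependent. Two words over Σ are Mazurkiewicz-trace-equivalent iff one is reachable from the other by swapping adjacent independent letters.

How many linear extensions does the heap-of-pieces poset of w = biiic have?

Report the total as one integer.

drop 0:b onto floor
drop 1:i onto floor
drop 2:i onto {1:i}
drop 3:i onto {2:i}
drop 4:c onto {0:b, 3:i}
ground layer = {0:b, 1:i}
drop-orders for the pieces not yet dropped (sum over which currently-grounded one goes next):
  1 to go: {4} 1
  2 to go: {0,4} 1  {3,4} 1
  3 to go: {0,3,4} 2  {2,3,4} 1
  if 0:b drops first: 1 orders
  if 1:i drops first: 3 orders
heap linearizations: 4

4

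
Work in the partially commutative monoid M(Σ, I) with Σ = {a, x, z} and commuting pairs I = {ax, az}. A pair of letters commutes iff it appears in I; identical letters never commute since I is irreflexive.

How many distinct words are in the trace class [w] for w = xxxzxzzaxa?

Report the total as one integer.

#0=x has no predecessor
#1=x depends on [0:x]
#2=x depends on [1:x]
#3=z depends on [2:x]
#4=x depends on [3:z]
#5=z depends on [4:x]
#6=z depends on [5:z]
#7=a has no predecessor
#8=x depends on [6:z]
#9=a depends on [7:a]
sources: [0:x, 7:a]
N(rest) = Σ N(rest − s) over sources s of rest; N(one piece) = 1:
  size 1 → [8]=1  [9]=1
  size 2 → [6,8]=1  [7,9]=1  [8,9]=2
  size 3 → [5,6,8]=1  [6,8,9]=3  [7,8,9]=3
  size 4 → [4,5,6,8]=1  [5,6,8,9]=4  [6,7,8,9]=6
  size 5 → [3,4,5,6,8]=1  [4,5,6,8,9]=5  [5,6,7,8,9]=10
  size 6 → [2,3,4,5,6,8]=1  [3,4,5,6,8,9]=6  [4,5,6,7,8,9]=15
  size 7 → [1,2,3,4,5,6,8]=1  [2,3,4,5,6,8,9]=7  [3,4,5,6,7,8,9]=21
  size 8 → [0,1,2,3,4,5,6,8]=1  [1,2,3,4,5,6,8,9]=8  [2,3,4,5,6,7,8,9]=28
  first=0(x) contributes 36
  first=7(a) contributes 9
|[w]| = 45

45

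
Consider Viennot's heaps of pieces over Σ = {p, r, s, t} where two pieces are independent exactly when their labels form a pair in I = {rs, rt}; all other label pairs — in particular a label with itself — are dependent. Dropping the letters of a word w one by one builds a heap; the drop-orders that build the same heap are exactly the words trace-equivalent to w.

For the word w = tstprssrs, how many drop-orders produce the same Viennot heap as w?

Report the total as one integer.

10

piece 0:t — minimal
piece 1:s rests on {0:t}
piece 2:t rests on {1:s}
piece 3:p rests on {2:t}
piece 4:r rests on {3:p}
piece 5:s rests on {3:p}
piece 6:s rests on {5:s}
piece 7:r rests on {4:r}
piece 8:s rests on {6:s}
minimal pieces: {0:t}
ways to finish when only these pieces remain (= sum over removing one remaining piece with nothing left below it):
  1 left: {7}→1  {8}→1
  2 left: {4,7}→1  {6,8}→1  {7,8}→2
  3 left: {4,7,8}→3  {5,6,8}→1  {6,7,8}→3
  4 left: {4,6,7,8}→6  {5,6,7,8}→4
  5 left: {4,5,6,7,8}→10
  6 left: {3,4,5,6,7,8}→10
  7 left: {2,3,4,5,6,7,8}→10
  placing 0:t first → 10 extensions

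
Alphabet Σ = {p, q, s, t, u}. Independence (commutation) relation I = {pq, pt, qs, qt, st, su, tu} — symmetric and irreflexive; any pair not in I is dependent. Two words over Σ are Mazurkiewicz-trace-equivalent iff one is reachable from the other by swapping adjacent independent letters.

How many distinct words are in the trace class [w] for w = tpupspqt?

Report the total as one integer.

112

piece 0:t — minimal
piece 1:p — minimal
piece 2:u rests on {1:p}
piece 3:p rests on {2:u}
piece 4:s rests on {3:p}
piece 5:p rests on {4:s}
piece 6:q rests on {2:u}
piece 7:t rests on {0:t}
minimal pieces: {0:t, 1:p}
ways to finish when only these pieces remain (= sum over removing one remaining piece with nothing left below it):
  1 left: {5}→1  {6}→1  {7}→1
  2 left: {0,7}→1  {4,5}→1  {5,6}→2  {5,7}→2  {6,7}→2
  3 left: {0,5,7}→3  {0,6,7}→3  {3,4,5}→1  {4,5,6}→3  {4,5,7}→3  {5,6,7}→6
  4 left: {0,4,5,7}→6  {0,5,6,7}→12  {3,4,5,6}→4  {3,4,5,7}→4  {4,5,6,7}→12
  5 left: {0,3,4,5,7}→10  {0,4,5,6,7}→30  {2,3,4,5,6}→4  {3,4,5,6,7}→20
  6 left: {0,3,4,5,6,7}→60  {1,2,3,4,5,6}→4  {2,3,4,5,6,7}→24
  placing 0:t first → 28 extensions
  placing 1:p first → 84 extensions
total linear extensions = 112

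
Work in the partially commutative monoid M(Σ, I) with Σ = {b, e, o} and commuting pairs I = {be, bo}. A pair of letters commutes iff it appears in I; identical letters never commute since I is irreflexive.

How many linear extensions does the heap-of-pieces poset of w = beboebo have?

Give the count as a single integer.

piece 0:b — minimal
piece 1:e — minimal
piece 2:b rests on {0:b}
piece 3:o rests on {1:e}
piece 4:e rests on {3:o}
piece 5:b rests on {2:b}
piece 6:o rests on {4:e}
minimal pieces: {0:b, 1:e}
ways to finish when only these pieces remain (= sum over removing one remaining piece with nothing left below it):
  1 left: {5}→1  {6}→1
  2 left: {2,5}→1  {4,6}→1  {5,6}→2
  3 left: {0,2,5}→1  {2,5,6}→3  {3,4,6}→1  {4,5,6}→3
  4 left: {0,2,5,6}→4  {1,3,4,6}→1  {2,4,5,6}→6  {3,4,5,6}→4
  5 left: {0,2,4,5,6}→10  {1,3,4,5,6}→5  {2,3,4,5,6}→10
  placing 0:b first → 15 extensions
  placing 1:e first → 20 extensions
total linear extensions = 35

35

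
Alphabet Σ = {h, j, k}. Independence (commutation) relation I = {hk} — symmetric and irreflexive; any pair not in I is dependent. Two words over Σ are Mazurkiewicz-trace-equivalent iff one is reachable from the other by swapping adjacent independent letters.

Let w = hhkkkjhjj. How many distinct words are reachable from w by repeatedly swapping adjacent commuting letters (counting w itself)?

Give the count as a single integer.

drop 0:h onto floor
drop 1:h onto {0:h}
drop 2:k onto floor
drop 3:k onto {2:k}
drop 4:k onto {3:k}
drop 5:j onto {1:h, 4:k}
drop 6:h onto {5:j}
drop 7:j onto {6:h}
drop 8:j onto {7:j}
ground layer = {0:h, 2:k}
drop-orders for the pieces not yet dropped (sum over which currently-grounded one goes next):
  1 to go: {8} 1
  2 to go: {7,8} 1
  3 to go: {6,7,8} 1
  4 to go: {5,6,7,8} 1
  5 to go: {1,5,6,7,8} 1  {4,5,6,7,8} 1
  6 to go: {0,1,5,6,7,8} 1  {1,4,5,6,7,8} 2  {3,4,5,6,7,8} 1
  7 to go: {0,1,4,5,6,7,8} 3  {1,3,4,5,6,7,8} 3  {2,3,4,5,6,7,8} 1
  if 0:h drops first: 4 orders
  if 2:k drops first: 6 orders
heap linearizations: 10

10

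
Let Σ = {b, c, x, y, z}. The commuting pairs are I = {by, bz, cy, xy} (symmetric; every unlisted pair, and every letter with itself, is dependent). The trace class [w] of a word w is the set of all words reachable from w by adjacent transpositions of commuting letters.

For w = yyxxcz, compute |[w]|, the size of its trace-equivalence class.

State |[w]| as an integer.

#0=y has no predecessor
#1=y depends on [0:y]
#2=x has no predecessor
#3=x depends on [2:x]
#4=c depends on [3:x]
#5=z depends on [1:y, 4:c]
sources: [0:y, 2:x]
N(rest) = Σ N(rest − s) over sources s of rest; N(one piece) = 1:
  size 1 → [5]=1
  size 2 → [1,5]=1  [4,5]=1
  size 3 → [0,1,5]=1  [1,4,5]=2  [3,4,5]=1
  size 4 → [0,1,4,5]=3  [1,3,4,5]=3  [2,3,4,5]=1
  first=0(y) contributes 4
  first=2(x) contributes 6
|[w]| = 10

10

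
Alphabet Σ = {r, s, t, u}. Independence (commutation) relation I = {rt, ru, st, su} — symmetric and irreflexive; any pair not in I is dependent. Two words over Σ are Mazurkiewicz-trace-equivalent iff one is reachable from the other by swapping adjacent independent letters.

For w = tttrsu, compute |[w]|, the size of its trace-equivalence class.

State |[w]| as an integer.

piece 0:t — minimal
piece 1:t rests on {0:t}
piece 2:t rests on {1:t}
piece 3:r — minimal
piece 4:s rests on {3:r}
piece 5:u rests on {2:t}
minimal pieces: {0:t, 3:r}
ways to finish when only these pieces remain (= sum over removing one remaining piece with nothing left below it):
  1 left: {4}→1  {5}→1
  2 left: {2,5}→1  {3,4}→1  {4,5}→2
  3 left: {1,2,5}→1  {2,4,5}→3  {3,4,5}→3
  4 left: {0,1,2,5}→1  {1,2,4,5}→4  {2,3,4,5}→6
  placing 0:t first → 10 extensions
  placing 3:r first → 5 extensions
total linear extensions = 15

15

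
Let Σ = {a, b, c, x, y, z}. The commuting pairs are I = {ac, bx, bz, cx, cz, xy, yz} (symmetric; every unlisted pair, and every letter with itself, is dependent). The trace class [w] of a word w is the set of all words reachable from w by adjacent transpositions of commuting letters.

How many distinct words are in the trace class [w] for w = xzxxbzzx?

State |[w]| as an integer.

0(x) covers ∅
1(z) covers 0:x
2(x) covers 1:z
3(x) covers 2:x
4(b) covers ∅
5(z) covers 3:x
6(z) covers 5:z
7(x) covers 6:z
floor of heap: 0:x, 4:b
completions by unplaced set U, small U first (add the entries for U minus each lowest piece of U):
  |U|=1: {4}:1  {7}:1
  |U|=2: {4,7}:2  {6,7}:1
  |U|=3: {4,6,7}:3  {5,6,7}:1
  |U|=4: {3,5,6,7}:1  {4,5,6,7}:4
  |U|=5: {2,3,5,6,7}:1  {3,4,5,6,7}:5
  |U|=6: {1,2,3,5,6,7}:1  {2,3,4,5,6,7}:6
  start at 0(x): 7
  start at 4(b): 1
sum over floor = 8

8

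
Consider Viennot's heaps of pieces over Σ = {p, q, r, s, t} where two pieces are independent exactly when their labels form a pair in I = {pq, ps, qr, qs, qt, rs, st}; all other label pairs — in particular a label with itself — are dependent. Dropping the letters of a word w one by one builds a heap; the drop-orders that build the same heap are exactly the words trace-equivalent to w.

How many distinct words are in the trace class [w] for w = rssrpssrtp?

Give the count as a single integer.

drop 0:r onto floor
drop 1:s onto floor
drop 2:s onto {1:s}
drop 3:r onto {0:r}
drop 4:p onto {3:r}
drop 5:s onto {2:s}
drop 6:s onto {5:s}
drop 7:r onto {4:p}
drop 8:t onto {7:r}
drop 9:p onto {8:t}
ground layer = {0:r, 1:s}
drop-orders for the pieces not yet dropped (sum over which currently-grounded one goes next):
  1 to go: {6} 1  {9} 1
  2 to go: {5,6} 1  {6,9} 2  {8,9} 1
  3 to go: {2,5,6} 1  {5,6,9} 3  {6,8,9} 3  {7,8,9} 1
  4 to go: {1,2,5,6} 1  {2,5,6,9} 4  {4,7,8,9} 1  {5,6,8,9} 6  {6,7,8,9} 4
  5 to go: {1,2,5,6,9} 5  {2,5,6,8,9} 10  {3,4,7,8,9} 1  {4,6,7,8,9} 5  {5,6,7,8,9} 10
  6 to go: {0,3,4,7,8,9} 1  {1,2,5,6,8,9} 15  {2,5,6,7,8,9} 20  {3,4,6,7,8,9} 6  {4,5,6,7,8,9} 15
  7 to go: {0,3,4,6,7,8,9} 7  {1,2,5,6,7,8,9} 35  {2,4,5,6,7,8,9} 35  {3,4,5,6,7,8,9} 21
  8 to go: {0,3,4,5,6,7,8,9} 28  {1,2,4,5,6,7,8,9} 70  {2,3,4,5,6,7,8,9} 56
  if 0:r drops first: 126 orders
  if 1:s drops first: 84 orders
heap linearizations: 210

210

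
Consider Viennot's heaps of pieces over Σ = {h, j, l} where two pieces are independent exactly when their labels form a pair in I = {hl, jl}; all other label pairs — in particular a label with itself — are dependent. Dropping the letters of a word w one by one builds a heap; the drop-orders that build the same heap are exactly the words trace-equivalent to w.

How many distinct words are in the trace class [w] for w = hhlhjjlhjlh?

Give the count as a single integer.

165

0(h) covers ∅
1(h) covers 0:h
2(l) covers ∅
3(h) covers 1:h
4(j) covers 3:h
5(j) covers 4:j
6(l) covers 2:l
7(h) covers 5:j
8(j) covers 7:h
9(l) covers 6:l
10(h) covers 8:j
floor of heap: 0:h, 2:l
completions by unplaced set U, small U first (add the entries for U minus each lowest piece of U):
  |U|=1: {9}:1  {10}:1
  |U|=2: {6,9}:1  {8,10}:1  {9,10}:2
  |U|=3: {2,6,9}:1  {6,9,10}:3  {7,8,10}:1  {8,9,10}:3
  |U|=4: {2,6,9,10}:4  {5,7,8,10}:1  {6,8,9,10}:6  {7,8,9,10}:4
  |U|=5: {2,6,8,9,10}:10  {4,5,7,8,10}:1  {5,7,8,9,10}:5  {6,7,8,9,10}:10
  |U|=6: {2,6,7,8,9,10}:20  {3,4,5,7,8,10}:1  {4,5,7,8,9,10}:6  {5,6,7,8,9,10}:15
  |U|=7: {1,3,4,5,7,8,10}:1  {2,5,6,7,8,9,10}:35  {3,4,5,7,8,9,10}:7  {4,5,6,7,8,9,10}:21
  |U|=8: {0,1,3,4,5,7,8,10}:1  {1,3,4,5,7,8,9,10}:8  {2,4,5,6,7,8,9,10}:56  {3,4,5,6,7,8,9,10}:28
  |U|=9: {0,1,3,4,5,7,8,9,10}:9  {1,3,4,5,6,7,8,9,10}:36  {2,3,4,5,6,7,8,9,10}:84
  start at 0(h): 120
  start at 2(l): 45
sum over floor = 165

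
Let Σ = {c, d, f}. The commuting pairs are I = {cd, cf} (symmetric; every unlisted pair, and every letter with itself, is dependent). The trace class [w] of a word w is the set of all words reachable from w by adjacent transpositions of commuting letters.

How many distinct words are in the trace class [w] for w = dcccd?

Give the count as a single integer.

10

0(d) covers ∅
1(c) covers ∅
2(c) covers 1:c
3(c) covers 2:c
4(d) covers 0:d
floor of heap: 0:d, 1:c
completions by unplaced set U, small U first (add the entries for U minus each lowest piece of U):
  |U|=1: {3}:1  {4}:1
  |U|=2: {0,4}:1  {2,3}:1  {3,4}:2
  |U|=3: {0,3,4}:3  {1,2,3}:1  {2,3,4}:3
  start at 0(d): 4
  start at 1(c): 6
sum over floor = 10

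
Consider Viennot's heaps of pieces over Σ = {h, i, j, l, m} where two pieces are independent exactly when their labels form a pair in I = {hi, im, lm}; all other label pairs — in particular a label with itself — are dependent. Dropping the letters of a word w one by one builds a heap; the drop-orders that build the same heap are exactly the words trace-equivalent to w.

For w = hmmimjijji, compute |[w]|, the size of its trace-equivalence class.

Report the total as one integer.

5

drop 0:h onto floor
drop 1:m onto {0:h}
drop 2:m onto {1:m}
drop 3:i onto floor
drop 4:m onto {2:m}
drop 5:j onto {3:i, 4:m}
drop 6:i onto {5:j}
drop 7:j onto {6:i}
drop 8:j onto {7:j}
drop 9:i onto {8:j}
ground layer = {0:h, 3:i}
drop-orders for the pieces not yet dropped (sum over which currently-grounded one goes next):
  1 to go: {9} 1
  2 to go: {8,9} 1
  3 to go: {7,8,9} 1
  4 to go: {6,7,8,9} 1
  5 to go: {5,6,7,8,9} 1
  6 to go: {3,5,6,7,8,9} 1  {4,5,6,7,8,9} 1
  7 to go: {2,4,5,6,7,8,9} 1  {3,4,5,6,7,8,9} 2
  8 to go: {1,2,4,5,6,7,8,9} 1  {2,3,4,5,6,7,8,9} 3
  if 0:h drops first: 4 orders
  if 3:i drops first: 1 orders
heap linearizations: 5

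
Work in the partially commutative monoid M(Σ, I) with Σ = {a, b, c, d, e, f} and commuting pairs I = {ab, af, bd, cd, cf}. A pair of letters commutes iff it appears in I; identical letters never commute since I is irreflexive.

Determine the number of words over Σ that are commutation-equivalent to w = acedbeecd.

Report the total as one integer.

#0=a has no predecessor
#1=c depends on [0:a]
#2=e depends on [1:c]
#3=d depends on [2:e]
#4=b depends on [2:e]
#5=e depends on [3:d, 4:b]
#6=e depends on [5:e]
#7=c depends on [6:e]
#8=d depends on [6:e]
sources: [0:a]
N(rest) = Σ N(rest − s) over sources s of rest; N(one piece) = 1:
  size 1 → [7]=1  [8]=1
  size 2 → [7,8]=2
  size 3 → [6,7,8]=2
  size 4 → [5,6,7,8]=2
  size 5 → [3,5,6,7,8]=2  [4,5,6,7,8]=2
  size 6 → [3,4,5,6,7,8]=4
  size 7 → [2,3,4,5,6,7,8]=4
  first=0(a) contributes 4

4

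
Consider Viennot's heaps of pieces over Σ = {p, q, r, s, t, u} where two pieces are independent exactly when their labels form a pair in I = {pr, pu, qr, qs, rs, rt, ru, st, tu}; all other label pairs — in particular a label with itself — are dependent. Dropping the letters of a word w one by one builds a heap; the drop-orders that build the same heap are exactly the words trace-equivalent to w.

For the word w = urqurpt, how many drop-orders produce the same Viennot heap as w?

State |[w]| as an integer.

63

drop 0:u onto floor
drop 1:r onto floor
drop 2:q onto {0:u}
drop 3:u onto {2:q}
drop 4:r onto {1:r}
drop 5:p onto {2:q}
drop 6:t onto {5:p}
ground layer = {0:u, 1:r}
drop-orders for the pieces not yet dropped (sum over which currently-grounded one goes next):
  1 to go: {3} 1  {4} 1  {6} 1
  2 to go: {1,4} 1  {3,4} 2  {3,6} 2  {4,6} 2  {5,6} 1
  3 to go: {1,3,4} 3  {1,4,6} 3  {3,4,6} 6  {3,5,6} 3  {4,5,6} 3
  4 to go: {1,3,4,6} 12  {1,4,5,6} 6  {2,3,5,6} 3  {3,4,5,6} 12
  5 to go: {0,2,3,5,6} 3  {1,3,4,5,6} 30  {2,3,4,5,6} 15
  if 0:u drops first: 45 orders
  if 1:r drops first: 18 orders
heap linearizations: 63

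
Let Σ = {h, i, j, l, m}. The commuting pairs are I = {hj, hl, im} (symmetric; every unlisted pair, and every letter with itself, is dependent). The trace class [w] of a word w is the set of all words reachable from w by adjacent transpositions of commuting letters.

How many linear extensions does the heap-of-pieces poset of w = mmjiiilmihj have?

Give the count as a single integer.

4

drop 0:m onto floor
drop 1:m onto {0:m}
drop 2:j onto {1:m}
drop 3:i onto {2:j}
drop 4:i onto {3:i}
drop 5:i onto {4:i}
drop 6:l onto {5:i}
drop 7:m onto {6:l}
drop 8:i onto {6:l}
drop 9:h onto {7:m, 8:i}
drop 10:j onto {7:m, 8:i}
ground layer = {0:m}
drop-orders for the pieces not yet dropped (sum over which currently-grounded one goes next):
  1 to go: {9} 1  {10} 1
  2 to go: {9,10} 2
  3 to go: {7,9,10} 2  {8,9,10} 2
  4 to go: {7,8,9,10} 4
  5 to go: {6,7,8,9,10} 4
  6 to go: {5,6,7,8,9,10} 4
  7 to go: {4,5,6,7,8,9,10} 4
  8 to go: {3,4,5,6,7,8,9,10} 4
  9 to go: {2,3,4,5,6,7,8,9,10} 4
  if 0:m drops first: 4 orders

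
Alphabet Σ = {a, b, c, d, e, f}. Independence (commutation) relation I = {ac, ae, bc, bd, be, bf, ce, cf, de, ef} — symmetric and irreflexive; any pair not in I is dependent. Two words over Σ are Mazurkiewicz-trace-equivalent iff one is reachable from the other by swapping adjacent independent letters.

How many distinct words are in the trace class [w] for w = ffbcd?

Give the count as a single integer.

drop 0:f onto floor
drop 1:f onto {0:f}
drop 2:b onto floor
drop 3:c onto floor
drop 4:d onto {1:f, 3:c}
ground layer = {0:f, 2:b, 3:c}
drop-orders for the pieces not yet dropped (sum over which currently-grounded one goes next):
  1 to go: {2} 1  {4} 1
  2 to go: {1,4} 1  {2,4} 2  {3,4} 1
  3 to go: {0,1,4} 1  {1,2,4} 3  {1,3,4} 2  {2,3,4} 3
  if 0:f drops first: 8 orders
  if 2:b drops first: 3 orders
  if 3:c drops first: 4 orders
heap linearizations: 15

15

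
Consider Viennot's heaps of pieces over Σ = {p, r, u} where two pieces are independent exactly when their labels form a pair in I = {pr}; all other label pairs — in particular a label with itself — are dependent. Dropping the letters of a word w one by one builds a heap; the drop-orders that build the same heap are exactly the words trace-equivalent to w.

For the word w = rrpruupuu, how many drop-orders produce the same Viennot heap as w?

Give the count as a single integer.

#0=r has no predecessor
#1=r depends on [0:r]
#2=p has no predecessor
#3=r depends on [1:r]
#4=u depends on [2:p, 3:r]
#5=u depends on [4:u]
#6=p depends on [5:u]
#7=u depends on [6:p]
#8=u depends on [7:u]
sources: [0:r, 2:p]
N(rest) = Σ N(rest − s) over sources s of rest; N(one piece) = 1:
  size 1 → [8]=1
  size 2 → [7,8]=1
  size 3 → [6,7,8]=1
  size 4 → [5,6,7,8]=1
  size 5 → [4,5,6,7,8]=1
  size 6 → [2,4,5,6,7,8]=1  [3,4,5,6,7,8]=1
  size 7 → [1,3,4,5,6,7,8]=1  [2,3,4,5,6,7,8]=2
  first=0(r) contributes 3
  first=2(p) contributes 1
|[w]| = 4

4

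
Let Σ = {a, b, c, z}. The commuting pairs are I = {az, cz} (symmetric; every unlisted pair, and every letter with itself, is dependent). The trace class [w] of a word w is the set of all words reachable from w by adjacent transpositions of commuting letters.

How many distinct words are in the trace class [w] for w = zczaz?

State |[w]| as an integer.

#0=z has no predecessor
#1=c has no predecessor
#2=z depends on [0:z]
#3=a depends on [1:c]
#4=z depends on [2:z]
sources: [0:z, 1:c]
N(rest) = Σ N(rest − s) over sources s of rest; N(one piece) = 1:
  size 1 → [3]=1  [4]=1
  size 2 → [1,3]=1  [2,4]=1  [3,4]=2
  size 3 → [0,2,4]=1  [1,3,4]=3  [2,3,4]=3
  first=0(z) contributes 6
  first=1(c) contributes 4
|[w]| = 10

10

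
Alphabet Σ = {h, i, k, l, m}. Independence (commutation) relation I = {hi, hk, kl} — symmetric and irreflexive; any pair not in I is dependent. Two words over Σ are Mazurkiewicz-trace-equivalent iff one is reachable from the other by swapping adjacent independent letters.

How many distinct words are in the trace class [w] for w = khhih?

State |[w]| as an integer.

10

#0=k has no predecessor
#1=h has no predecessor
#2=h depends on [1:h]
#3=i depends on [0:k]
#4=h depends on [2:h]
sources: [0:k, 1:h]
N(rest) = Σ N(rest − s) over sources s of rest; N(one piece) = 1:
  size 1 → [3]=1  [4]=1
  size 2 → [0,3]=1  [2,4]=1  [3,4]=2
  size 3 → [0,3,4]=3  [1,2,4]=1  [2,3,4]=3
  first=0(k) contributes 4
  first=1(h) contributes 6
|[w]| = 10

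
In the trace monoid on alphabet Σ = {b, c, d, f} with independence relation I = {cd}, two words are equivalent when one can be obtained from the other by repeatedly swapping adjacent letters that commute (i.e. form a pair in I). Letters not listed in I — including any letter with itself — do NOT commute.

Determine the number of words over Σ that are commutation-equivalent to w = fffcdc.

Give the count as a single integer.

3

drop 0:f onto floor
drop 1:f onto {0:f}
drop 2:f onto {1:f}
drop 3:c onto {2:f}
drop 4:d onto {2:f}
drop 5:c onto {3:c}
ground layer = {0:f}
drop-orders for the pieces not yet dropped (sum over which currently-grounded one goes next):
  1 to go: {4} 1  {5} 1
  2 to go: {3,5} 1  {4,5} 2
  3 to go: {3,4,5} 3
  4 to go: {2,3,4,5} 3
  if 0:f drops first: 3 orders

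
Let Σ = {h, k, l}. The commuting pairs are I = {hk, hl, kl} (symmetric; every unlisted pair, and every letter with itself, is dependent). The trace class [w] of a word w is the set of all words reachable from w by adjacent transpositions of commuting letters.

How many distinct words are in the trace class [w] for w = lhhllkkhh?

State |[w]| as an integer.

piece 0:l — minimal
piece 1:h — minimal
piece 2:h rests on {1:h}
piece 3:l rests on {0:l}
piece 4:l rests on {3:l}
piece 5:k — minimal
piece 6:k rests on {5:k}
piece 7:h rests on {2:h}
piece 8:h rests on {7:h}
minimal pieces: {0:l, 1:h, 5:k}
ways to finish when only these pieces remain (= sum over removing one remaining piece with nothing left below it):
  1 left: {4}→1  {6}→1  {8}→1
  2 left: {3,4}→1  {4,6}→2  {4,8}→2  {5,6}→1  {6,8}→2  {7,8}→1
  3 left: {0,3,4}→1  {2,7,8}→1  {3,4,6}→3  {3,4,8}→3  {4,5,6}→3  {4,6,8}→6  {4,7,8}→3  {5,6,8}→3  {6,7,8}→3
  4 left: {0,3,4,6}→4  {0,3,4,8}→4  {1,2,7,8}→1  {2,4,7,8}→4  {2,6,7,8}→4  {3,4,5,6}→6  {3,4,6,8}→12  {3,4,7,8}→6  {4,5,6,8}→12  {4,6,7,8}→12  {5,6,7,8}→6
  5 left: {0,3,4,5,6}→10  {0,3,4,6,8}→20  {0,3,4,7,8}→10  {1,2,4,7,8}→5  {1,2,6,7,8}→5  {2,3,4,7,8}→10  {2,4,6,7,8}→20  {2,5,6,7,8}→10  {3,4,5,6,8}→30  {3,4,6,7,8}→30  {4,5,6,7,8}→30
  6 left: {0,2,3,4,7,8}→20  {0,3,4,5,6,8}→60  {0,3,4,6,7,8}→60  {1,2,3,4,7,8}→15  {1,2,4,6,7,8}→30  {1,2,5,6,7,8}→15  {2,3,4,6,7,8}→60  {2,4,5,6,7,8}→60  {3,4,5,6,7,8}→90
  7 left: {0,1,2,3,4,7,8}→35  {0,2,3,4,6,7,8}→140  {0,3,4,5,6,7,8}→210  {1,2,3,4,6,7,8}→105  {1,2,4,5,6,7,8}→105  {2,3,4,5,6,7,8}→210
  placing 0:l first → 420 extensions
  placing 1:h first → 560 extensions
  placing 5:k first → 280 extensions
total linear extensions = 1260

1260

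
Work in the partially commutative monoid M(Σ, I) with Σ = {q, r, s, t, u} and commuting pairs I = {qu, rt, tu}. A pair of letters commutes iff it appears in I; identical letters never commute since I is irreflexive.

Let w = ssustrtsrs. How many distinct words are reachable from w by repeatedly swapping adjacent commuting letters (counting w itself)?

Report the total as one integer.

3

piece 0:s — minimal
piece 1:s rests on {0:s}
piece 2:u rests on {1:s}
piece 3:s rests on {2:u}
piece 4:t rests on {3:s}
piece 5:r rests on {3:s}
piece 6:t rests on {4:t}
piece 7:s rests on {5:r, 6:t}
piece 8:r rests on {7:s}
piece 9:s rests on {8:r}
minimal pieces: {0:s}
ways to finish when only these pieces remain (= sum over removing one remaining piece with nothing left below it):
  1 left: {9}→1
  2 left: {8,9}→1
  3 left: {7,8,9}→1
  4 left: {5,7,8,9}→1  {6,7,8,9}→1
  5 left: {4,6,7,8,9}→1  {5,6,7,8,9}→2
  6 left: {4,5,6,7,8,9}→3
  7 left: {3,4,5,6,7,8,9}→3
  8 left: {2,3,4,5,6,7,8,9}→3
  placing 0:s first → 3 extensions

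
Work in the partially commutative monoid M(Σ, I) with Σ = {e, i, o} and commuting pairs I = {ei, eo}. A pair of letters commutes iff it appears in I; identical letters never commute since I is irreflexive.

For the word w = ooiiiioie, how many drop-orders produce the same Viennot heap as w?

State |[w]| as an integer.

drop 0:o onto floor
drop 1:o onto {0:o}
drop 2:i onto {1:o}
drop 3:i onto {2:i}
drop 4:i onto {3:i}
drop 5:i onto {4:i}
drop 6:o onto {5:i}
drop 7:i onto {6:o}
drop 8:e onto floor
ground layer = {0:o, 8:e}
drop-orders for the pieces not yet dropped (sum over which currently-grounded one goes next):
  1 to go: {7} 1  {8} 1
  2 to go: {6,7} 1  {7,8} 2
  3 to go: {5,6,7} 1  {6,7,8} 3
  4 to go: {4,5,6,7} 1  {5,6,7,8} 4
  5 to go: {3,4,5,6,7} 1  {4,5,6,7,8} 5
  6 to go: {2,3,4,5,6,7} 1  {3,4,5,6,7,8} 6
  7 to go: {1,2,3,4,5,6,7} 1  {2,3,4,5,6,7,8} 7
  if 0:o drops first: 8 orders
  if 8:e drops first: 1 orders
heap linearizations: 9

9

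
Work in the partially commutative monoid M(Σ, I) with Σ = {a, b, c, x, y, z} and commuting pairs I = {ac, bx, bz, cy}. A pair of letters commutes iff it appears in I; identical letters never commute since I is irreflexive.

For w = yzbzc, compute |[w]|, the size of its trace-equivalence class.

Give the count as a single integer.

3

drop 0:y onto floor
drop 1:z onto {0:y}
drop 2:b onto {0:y}
drop 3:z onto {1:z}
drop 4:c onto {2:b, 3:z}
ground layer = {0:y}
drop-orders for the pieces not yet dropped (sum over which currently-grounded one goes next):
  1 to go: {4} 1
  2 to go: {2,4} 1  {3,4} 1
  3 to go: {1,3,4} 1  {2,3,4} 2
  if 0:y drops first: 3 orders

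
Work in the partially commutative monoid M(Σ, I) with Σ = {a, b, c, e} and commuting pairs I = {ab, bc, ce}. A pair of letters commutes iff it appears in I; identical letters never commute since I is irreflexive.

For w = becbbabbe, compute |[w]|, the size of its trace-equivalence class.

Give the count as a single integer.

25

0(b) covers ∅
1(e) covers 0:b
2(c) covers ∅
3(b) covers 1:e
4(b) covers 3:b
5(a) covers 1:e, 2:c
6(b) covers 4:b
7(b) covers 6:b
8(e) covers 5:a, 7:b
floor of heap: 0:b, 2:c
completions by unplaced set U, small U first (add the entries for U minus each lowest piece of U):
  |U|=1: {8}:1
  |U|=2: {5,8}:1  {7,8}:1
  |U|=3: {2,5,8}:1  {5,7,8}:2  {6,7,8}:1
  |U|=4: {2,5,7,8}:3  {4,6,7,8}:1  {5,6,7,8}:3
  |U|=5: {2,5,6,7,8}:6  {3,4,6,7,8}:1  {4,5,6,7,8}:4
  |U|=6: {2,4,5,6,7,8}:10  {3,4,5,6,7,8}:5
  |U|=7: {1,3,4,5,6,7,8}:5  {2,3,4,5,6,7,8}:15
  start at 0(b): 20
  start at 2(c): 5
sum over floor = 25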